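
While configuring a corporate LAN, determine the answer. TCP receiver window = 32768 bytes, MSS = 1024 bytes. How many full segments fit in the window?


Given: RWND = 32768 bytes, MSS = 1024 bytes
Full segments = floor(RWND / MSS)
Full segments = floor(32768 / 1024)
Full segments = floor(32.0) = 32

32


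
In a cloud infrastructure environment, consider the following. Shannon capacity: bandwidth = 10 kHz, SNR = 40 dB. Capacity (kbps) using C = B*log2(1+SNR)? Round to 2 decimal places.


Given: B = 10 kHz, SNR = 40 dB
SNR linear = 10^(40/10) = 10000
1 + SNR = 10001
log2(10001) = 13.2878566418
C = 10 * 1000 * 13.2878566418 = 132878.5664 bps
C = 132.878566 kbps -> 132.88 kbps (2 dp)

132.88


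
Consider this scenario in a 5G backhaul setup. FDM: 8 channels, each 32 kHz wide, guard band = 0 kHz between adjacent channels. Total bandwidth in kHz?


Given: 8 channels, 32 kHz each, guard = 0 kHz
Channel bandwidth = 8 * 32 = 256 kHz
Guard bands = 7 gaps * 0 kHz = 0 kHz
Total = 256 + 0 = 256 kHz

256


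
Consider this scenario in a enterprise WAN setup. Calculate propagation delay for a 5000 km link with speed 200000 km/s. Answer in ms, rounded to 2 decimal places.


Given: distance = 5000 km, speed = 200000 km/s
Delay = distance / speed = 5000 / 200000 seconds
Delay in ms = 5000 * 1000 / 200000
Delay = 25.0000 ms
Rounded to 2 dp = 25.00 ms

25.00


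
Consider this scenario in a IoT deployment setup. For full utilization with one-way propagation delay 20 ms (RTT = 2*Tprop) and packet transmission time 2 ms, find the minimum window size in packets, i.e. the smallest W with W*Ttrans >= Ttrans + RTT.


Given: Ttrans = 2 ms, RTT = 40 ms (= 2 * Tprop, Tprop = 20 ms)
Time until first ACK returns = Ttrans + RTT = 2 + 40 = 42 ms
Need W * Ttrans >= Ttrans + RTT  ->  W >= (Ttrans + RTT) / Ttrans
(Ttrans + RTT) / Ttrans = 42 / 2 = 21
W_min = ceil(21) = 21

21


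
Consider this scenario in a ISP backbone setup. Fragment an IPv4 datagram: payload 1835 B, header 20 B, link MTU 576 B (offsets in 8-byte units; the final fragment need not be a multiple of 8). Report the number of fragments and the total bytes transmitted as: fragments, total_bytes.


Max data per non-final fragment = floor((MTU - header)/8)*8 = floor((576 - 20)/8)*8 = floor(556/8)*8 = 552 B
Final fragment needs no 8-byte alignment: it can carry up to MTU - header = 556 B
Non-final fragments needed = ceil((payload - 556) / 552) = ceil(1279/552) = ceil(2.3170) = 3
Number of fragments = 3 + 1 = 4
Fragment sizes (data): 3 * 552 B + 179 B (last, 179 <= 556 OK)
Total bytes sent = payload + n_frags * header = 1835 + 4*20 = 1835 + 80 = 1915 B

4, 1915


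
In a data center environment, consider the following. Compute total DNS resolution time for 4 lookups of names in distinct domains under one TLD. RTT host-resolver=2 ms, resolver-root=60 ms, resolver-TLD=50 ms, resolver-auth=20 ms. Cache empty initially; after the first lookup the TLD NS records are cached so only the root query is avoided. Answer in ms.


Lookup 1 (cold cache): local + root + TLD + auth = 2 + 60 + 50 + 20 = 132 ms
Lookups 2..4 (TLD NS cached -> skip root; new domain -> still ask TLD and auth): local + TLD + auth = 2 + 50 + 20 = 72 ms each
Remaining 3 lookups: 3 * 72 = 216 ms
Total = 132 + 216 = 348 ms

348


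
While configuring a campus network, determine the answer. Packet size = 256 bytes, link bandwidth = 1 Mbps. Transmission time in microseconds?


Given: packet = 256 bytes, bandwidth = 1 Mbps
Packet in bits = 256 * 8 = 2048 bits
Bandwidth = 1 * 10^6 = 1000000 bps
Time = 2048 / 1000000 seconds
Time in us = 2048 * 10^6 / 1000000 = 2048

2048


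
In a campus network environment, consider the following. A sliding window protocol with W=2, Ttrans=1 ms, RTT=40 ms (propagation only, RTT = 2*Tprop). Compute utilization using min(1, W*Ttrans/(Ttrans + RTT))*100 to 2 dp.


Given: W = 2, Ttrans = 1 ms, RTT = 40 ms (= 2 * Tprop, Tprop = 20 ms)
Cycle time = Ttrans + RTT = 1 + 40 = 41 ms (first packet sent until its ACK returns)
W * Ttrans = 2 * 1 = 2 ms of sending per cycle
W * Ttrans / (Ttrans + RTT) = 2 / 41 = 0.048780
U = min(1, 0.048780) = 0.048780
U% = 4.88%

4.88


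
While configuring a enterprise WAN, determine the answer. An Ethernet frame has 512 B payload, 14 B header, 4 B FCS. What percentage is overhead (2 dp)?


Given: payload = 512 B, header = 14 B, trailer = 4 B
Overhead bytes = header + trailer = 14 + 4 = 18
Total frame = payload + overhead = 512 + 18 = 530
Overhead % = 18 / 530 * 100 = 3.3962% -> 3.40% (2 dp)

3.40


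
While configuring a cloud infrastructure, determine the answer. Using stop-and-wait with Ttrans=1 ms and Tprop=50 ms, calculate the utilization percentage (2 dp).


Given: Ttrans = 1 ms, Tprop = 50 ms
RTT = 2 * Tprop = 2 * 50 = 100 ms
U = Ttrans / (Ttrans + RTT)
U = 1 / (1 + 100)
U = 1 / 101 = 0.009901
U% = 0.99%

0.99


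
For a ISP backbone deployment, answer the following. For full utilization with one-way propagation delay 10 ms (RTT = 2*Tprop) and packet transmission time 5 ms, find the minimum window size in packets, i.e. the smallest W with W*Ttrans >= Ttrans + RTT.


Given: Ttrans = 5 ms, RTT = 20 ms (= 2 * Tprop, Tprop = 10 ms)
Time until first ACK returns = Ttrans + RTT = 5 + 20 = 25 ms
Need W * Ttrans >= Ttrans + RTT  ->  W >= (Ttrans + RTT) / Ttrans
(Ttrans + RTT) / Ttrans = 25 / 5 = 5
W_min = ceil(5) = 5

5


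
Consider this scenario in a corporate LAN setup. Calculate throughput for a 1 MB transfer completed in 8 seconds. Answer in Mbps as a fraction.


Given: file = 1 MB, time = 8 s
File in Mb = 1 * 8 = 8 Mb
Throughput = 8 / 8 Mbps
Throughput = 1 Mbps

1


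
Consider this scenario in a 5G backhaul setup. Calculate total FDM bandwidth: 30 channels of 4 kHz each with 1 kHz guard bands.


Given: 30 channels, 4 kHz each, guard = 1 kHz
Channel bandwidth = 30 * 4 = 120 kHz
Guard bands = 29 gaps * 1 kHz = 29 kHz
Total = 120 + 29 = 149 kHz

149


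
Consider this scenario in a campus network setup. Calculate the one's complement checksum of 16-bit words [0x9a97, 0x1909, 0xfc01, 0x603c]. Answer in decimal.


Given words: [0x9a97, 0x1909, 0xfc01, 0x603c]
Step 1: Sum all words
Raw sum = 39575 + 6409 + 64513 + 24636 = 135133
Step 2: Fold carry: (4061 + 2) = 4063
One's complement = ~4063 & 0xFFFF = 61472

61472


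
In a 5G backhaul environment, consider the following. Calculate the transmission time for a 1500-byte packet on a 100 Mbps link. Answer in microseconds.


Given: packet = 1500 bytes, bandwidth = 100 Mbps
Packet in bits = 1500 * 8 = 12000 bits
Bandwidth = 100 * 10^6 = 100000000 bps
Time = 12000 / 100000000 seconds
Time in us = 12000 * 10^6 / 100000000 = 120

120


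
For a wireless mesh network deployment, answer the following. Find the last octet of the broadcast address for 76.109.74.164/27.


Given: IP = 76.109.74.164, prefix = /27
Host bits = 32 - 27 = 5
Network last octet = 164 AND mask = 160
Host part size = 2^5 - 1 = 31
Broadcast last octet = 160 OR 31 = 191

191


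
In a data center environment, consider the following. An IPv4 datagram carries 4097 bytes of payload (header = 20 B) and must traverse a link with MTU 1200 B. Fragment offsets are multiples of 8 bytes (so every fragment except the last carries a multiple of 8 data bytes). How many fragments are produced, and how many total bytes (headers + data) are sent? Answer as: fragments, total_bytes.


Max data per non-final fragment = floor((MTU - header)/8)*8 = floor((1200 - 20)/8)*8 = floor(1180/8)*8 = 1176 B
Final fragment needs no 8-byte alignment: it can carry up to MTU - header = 1180 B
Non-final fragments needed = ceil((payload - 1180) / 1176) = ceil(2917/1176) = ceil(2.4804) = 3
Number of fragments = 3 + 1 = 4
Fragment sizes (data): 3 * 1176 B + 569 B (last, 569 <= 1180 OK)
Total bytes sent = payload + n_frags * header = 4097 + 4*20 = 4097 + 80 = 4177 B

4, 4177


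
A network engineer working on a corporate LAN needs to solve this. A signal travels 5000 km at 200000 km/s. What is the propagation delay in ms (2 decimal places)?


Given: distance = 5000 km, speed = 200000 km/s
Delay = distance / speed = 5000 / 200000 seconds
Delay in ms = 5000 * 1000 / 200000
Delay = 25.0000 ms
Rounded to 2 dp = 25.00 ms

25.00


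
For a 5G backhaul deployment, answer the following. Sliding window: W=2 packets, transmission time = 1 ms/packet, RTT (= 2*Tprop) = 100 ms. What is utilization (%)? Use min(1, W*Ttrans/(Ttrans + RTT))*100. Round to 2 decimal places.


Given: W = 2, Ttrans = 1 ms, RTT = 100 ms (= 2 * Tprop, Tprop = 50 ms)
Cycle time = Ttrans + RTT = 1 + 100 = 101 ms (first packet sent until its ACK returns)
W * Ttrans = 2 * 1 = 2 ms of sending per cycle
W * Ttrans / (Ttrans + RTT) = 2 / 101 = 0.019802
U = min(1, 0.019802) = 0.019802
U% = 1.98%

1.98


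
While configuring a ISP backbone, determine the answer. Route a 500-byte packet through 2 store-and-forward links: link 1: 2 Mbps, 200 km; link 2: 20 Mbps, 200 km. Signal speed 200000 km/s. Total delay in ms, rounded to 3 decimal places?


Packet = 500 bytes = 4000 bits. Store-and-forward: sum (t_trans + t_prop) per link.
Link 1: t_trans = 4000/(2*10^6) s = 2.0000 ms; t_prop = 200/200000 s = 1.0000 ms; subtotal = 3.0000 ms
Link 2: t_trans = 4000/(20*10^6) s = 0.2000 ms; t_prop = 200/200000 s = 1.0000 ms; subtotal = 1.2000 ms
End-to-end = 3.0000 + 1.2000 = 4.2000 ms -> 4.200 ms (3 dp)

4.200


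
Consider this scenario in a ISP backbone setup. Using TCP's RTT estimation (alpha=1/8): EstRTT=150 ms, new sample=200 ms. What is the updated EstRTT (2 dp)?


Given: EstRTT = 150 ms, SampleRTT = 200 ms, alpha = 1/8
New EstRTT = (1 - alpha) * EstRTT + alpha * SampleRTT
(7/8) * 150 = 131.25
(1/8) * 200 = 25
New EstRTT = 131.25 + 25 = 156.25 ms -> 156.25 ms (2 dp)

156.25


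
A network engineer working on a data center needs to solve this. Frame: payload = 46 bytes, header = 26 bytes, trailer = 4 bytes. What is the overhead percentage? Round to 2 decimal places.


Given: payload = 46 B, header = 26 B, trailer = 4 B
Overhead bytes = header + trailer = 26 + 4 = 30
Total frame = payload + overhead = 46 + 30 = 76
Overhead % = 30 / 76 * 100 = 39.4737% -> 39.47% (2 dp)

39.47


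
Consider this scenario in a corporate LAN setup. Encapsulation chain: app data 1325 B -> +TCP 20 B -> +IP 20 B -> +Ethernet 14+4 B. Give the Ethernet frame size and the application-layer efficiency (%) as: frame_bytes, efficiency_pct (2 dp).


TCP segment = 1325 + 20 = 1345 B
IP packet = 1345 + 20 = 1365 B
Ethernet frame = 1365 + 14 + 4 = 1383 B
Efficiency = app / frame = 1325 / 1383 = 0.958062 = 95.8062% -> 95.81% (2 dp)

1383, 95.81


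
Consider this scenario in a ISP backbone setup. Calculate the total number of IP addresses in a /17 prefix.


Given: CIDR prefix /17
Host bits = 32 - 17 = 15
Total addresses = 2^15 = 32768

32768


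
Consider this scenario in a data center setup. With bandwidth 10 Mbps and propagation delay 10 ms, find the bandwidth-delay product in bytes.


Given: bandwidth = 10 Mbps, delay = 10 ms
BDP in bits = 10 * 10^6 * 10 / 1000
BDP in bits = 100000
BDP in bytes = 100000 / 8 = 12500

12500


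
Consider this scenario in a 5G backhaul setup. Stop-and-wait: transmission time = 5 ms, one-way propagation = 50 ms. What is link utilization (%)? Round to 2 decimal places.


Given: Ttrans = 5 ms, Tprop = 50 ms
RTT = 2 * Tprop = 2 * 50 = 100 ms
U = Ttrans / (Ttrans + RTT)
U = 5 / (5 + 100)
U = 5 / 105 = 0.047619
U% = 4.76%

4.76


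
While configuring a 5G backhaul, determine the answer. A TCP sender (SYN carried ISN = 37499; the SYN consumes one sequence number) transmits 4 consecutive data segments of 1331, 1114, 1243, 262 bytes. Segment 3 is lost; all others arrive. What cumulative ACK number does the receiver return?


SYN uses sequence number 37499; first data byte = ISN + 1 = 37500.
Segment 1: SEQ = 37500, len = 1331 B, covers [37500, 38830]
Segment 2: SEQ = 38831, len = 1114 B, covers [38831, 39944]
Segment 3: SEQ = 39945, len = 1243 B, covers [39945, 41187] [LOST]
Segment 4: SEQ = 41188, len = 262 B, covers [41188, 41449]
In-order data received: bytes [37500, 39944] (segments 1..2).
Segment 3 missing -> gap begins at byte 39945; later segments buffered out of order.
Cumulative ACK = next expected in-order byte = 37500 + 1331 + 1114 = 39945

39945


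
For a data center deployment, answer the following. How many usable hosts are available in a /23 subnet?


Given: subnet mask /23
Host bits = 32 - 23 = 9
Total addresses = 2^9 = 512
Usable hosts = 512 - 2 (network + broadcast) = 510

510


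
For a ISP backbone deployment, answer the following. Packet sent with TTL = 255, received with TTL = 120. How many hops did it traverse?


Given: initial TTL = 255, received TTL = 120
Hops = initial TTL - received TTL
Hops = 255 - 120 = 135

135


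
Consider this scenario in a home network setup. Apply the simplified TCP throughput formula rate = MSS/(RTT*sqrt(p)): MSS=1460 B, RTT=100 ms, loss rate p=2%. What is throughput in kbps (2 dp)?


Given: MSS = 1460 bytes, RTT = 100 ms, loss = 2%
RTT in seconds = 100 / 1000 = 0.1
Loss rate = 2% = 0.02
sqrt(loss) = sqrt(0.02) = 0.141421356237
Throughput (bytes/s) = 1460 / (0.1 * 0.141421356237) = 103237.5901
Throughput (kbps) = 103237.5901 * 8 / 1000 = 825.900720 -> 825.90 kbps (2 dp)

825.90


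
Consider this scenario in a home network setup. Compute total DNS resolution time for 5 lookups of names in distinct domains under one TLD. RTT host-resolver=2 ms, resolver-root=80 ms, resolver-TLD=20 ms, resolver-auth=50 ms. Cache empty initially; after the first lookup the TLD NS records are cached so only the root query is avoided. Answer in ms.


Lookup 1 (cold cache): local + root + TLD + auth = 2 + 80 + 20 + 50 = 152 ms
Lookups 2..5 (TLD NS cached -> skip root; new domain -> still ask TLD and auth): local + TLD + auth = 2 + 20 + 50 = 72 ms each
Remaining 4 lookups: 4 * 72 = 288 ms
Total = 152 + 288 = 440 ms

440


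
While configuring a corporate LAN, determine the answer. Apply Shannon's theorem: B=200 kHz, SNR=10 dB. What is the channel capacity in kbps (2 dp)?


Given: B = 200 kHz, SNR = 10 dB
SNR linear = 10^(10/10) = 10
1 + SNR = 11
log2(11) = 3.4594316186
C = 200 * 1000 * 3.4594316186 = 691886.3237 bps
C = 691.886324 kbps -> 691.89 kbps (2 dp)

691.89


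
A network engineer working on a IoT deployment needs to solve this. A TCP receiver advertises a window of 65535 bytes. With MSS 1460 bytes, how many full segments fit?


Given: RWND = 65535 bytes, MSS = 1460 bytes
Full segments = floor(RWND / MSS)
Full segments = floor(65535 / 1460)
Full segments = floor(44.887) = 44

44


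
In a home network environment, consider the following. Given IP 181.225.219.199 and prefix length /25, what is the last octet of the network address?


Given: IP = 181.225.219.199, prefix = /25
Subnet mask = 255.255.255.128
Last octet of IP: 199
Last octet of mask: 128
Network last octet = 199 AND 128 = 128

128


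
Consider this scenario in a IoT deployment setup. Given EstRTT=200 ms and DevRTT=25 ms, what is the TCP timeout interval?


Given: EstRTT = 200 ms, DevRTT = 25 ms
Timeout = EstRTT + 4 * DevRTT
4 * DevRTT = 4 * 25 = 100
Timeout = 200 + 100 = 300 ms

300


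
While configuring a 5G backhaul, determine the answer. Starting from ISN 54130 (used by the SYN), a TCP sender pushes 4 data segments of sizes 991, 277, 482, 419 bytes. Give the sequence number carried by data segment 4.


The SYN occupies sequence number ISN = 54130, so the first data byte is ISN + 1 = 54131.
SEQ of data segment i = (ISN + 1) + sum of payload sizes of segments 1..i-1.
Segment 1: SEQ = 54131, payload = 991 bytes
Segment 2: SEQ = 55122, payload = 277 bytes
Segment 3: SEQ = 55399, payload = 482 bytes
Segment 4: SEQ = 55881, payload = 419 bytes
SEQ of segment 4 = 54131 + 991 + 277 + 482 = 55881

55881


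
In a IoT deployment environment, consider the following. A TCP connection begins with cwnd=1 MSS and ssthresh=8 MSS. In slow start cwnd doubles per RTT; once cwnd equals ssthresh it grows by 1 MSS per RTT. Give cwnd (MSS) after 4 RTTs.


RTT 0: cwnd = 1 MSS (initial)
RTT 1: cwnd = 2 MSS (slow start, doubled)
RTT 2: cwnd = 4 MSS (slow start, doubled)
RTT 3: cwnd = 8 MSS (slow start, doubled)
RTT 4: cwnd = 9 MSS (congestion avoidance, +1)

9


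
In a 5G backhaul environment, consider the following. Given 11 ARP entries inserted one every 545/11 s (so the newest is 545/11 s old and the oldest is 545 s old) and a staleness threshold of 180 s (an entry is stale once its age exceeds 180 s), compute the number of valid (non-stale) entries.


Ages are k * 545/11 s for k = 1..11 (spacing = 49.5455 s).
Entry k is valid iff k * 545/11 <= 180 iff k <= 11 * 180 / 545 = 3.6330
n_valid = floor(3.6330) = 3
(n_stale = 11 - 3 = 8)

3


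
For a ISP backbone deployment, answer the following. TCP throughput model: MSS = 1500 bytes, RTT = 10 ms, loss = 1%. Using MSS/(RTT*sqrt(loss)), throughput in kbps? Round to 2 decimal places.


Given: MSS = 1500 bytes, RTT = 10 ms, loss = 1%
RTT in seconds = 10 / 1000 = 0.01
Loss rate = 1% = 0.01
sqrt(loss) = sqrt(0.01) = 0.1
Throughput (bytes/s) = 1500 / (0.01 * 0.1) = 1500000.0000
Throughput (kbps) = 1500000.0000 * 8 / 1000 = 12000.000000 -> 12000.00 kbps (2 dp)

12000.00


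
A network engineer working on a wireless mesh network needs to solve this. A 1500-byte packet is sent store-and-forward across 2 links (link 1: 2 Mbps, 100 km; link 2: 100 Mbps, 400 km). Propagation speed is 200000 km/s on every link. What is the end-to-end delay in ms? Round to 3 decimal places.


Packet = 1500 bytes = 12000 bits. Store-and-forward: sum (t_trans + t_prop) per link.
Link 1: t_trans = 12000/(2*10^6) s = 6.0000 ms; t_prop = 100/200000 s = 0.5000 ms; subtotal = 6.5000 ms
Link 2: t_trans = 12000/(100*10^6) s = 0.1200 ms; t_prop = 400/200000 s = 2.0000 ms; subtotal = 2.1200 ms
End-to-end = 6.5000 + 2.1200 = 8.6200 ms -> 8.620 ms (3 dp)

8.620


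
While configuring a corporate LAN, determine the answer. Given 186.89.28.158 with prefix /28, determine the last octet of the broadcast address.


Given: IP = 186.89.28.158, prefix = /28
Host bits = 32 - 28 = 4
Network last octet = 158 AND mask = 144
Host part size = 2^4 - 1 = 15
Broadcast last octet = 144 OR 15 = 159

159


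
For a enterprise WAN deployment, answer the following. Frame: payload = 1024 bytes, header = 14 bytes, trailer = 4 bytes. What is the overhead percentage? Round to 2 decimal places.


Given: payload = 1024 B, header = 14 B, trailer = 4 B
Overhead bytes = header + trailer = 14 + 4 = 18
Total frame = payload + overhead = 1024 + 18 = 1042
Overhead % = 18 / 1042 * 100 = 1.7274% -> 1.73% (2 dp)

1.73


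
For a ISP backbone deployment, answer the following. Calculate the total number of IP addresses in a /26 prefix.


Given: CIDR prefix /26
Host bits = 32 - 26 = 6
Total addresses = 2^6 = 64

64


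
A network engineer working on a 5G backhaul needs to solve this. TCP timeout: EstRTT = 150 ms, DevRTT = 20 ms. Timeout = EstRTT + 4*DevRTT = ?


Given: EstRTT = 150 ms, DevRTT = 20 ms
Timeout = EstRTT + 4 * DevRTT
4 * DevRTT = 4 * 20 = 80
Timeout = 150 + 80 = 230 ms

230


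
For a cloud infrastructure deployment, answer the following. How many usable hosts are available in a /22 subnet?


Given: subnet mask /22
Host bits = 32 - 22 = 10
Total addresses = 2^10 = 1024
Usable hosts = 1024 - 2 (network + broadcast) = 1022

1022


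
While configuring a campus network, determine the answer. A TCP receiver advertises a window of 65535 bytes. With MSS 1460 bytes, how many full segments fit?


Given: RWND = 65535 bytes, MSS = 1460 bytes
Full segments = floor(RWND / MSS)
Full segments = floor(65535 / 1460)
Full segments = floor(44.887) = 44

44


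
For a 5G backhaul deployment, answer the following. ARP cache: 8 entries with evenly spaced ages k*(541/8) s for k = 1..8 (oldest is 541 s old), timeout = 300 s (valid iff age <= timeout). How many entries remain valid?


Ages are k * 541/8 s for k = 1..8 (spacing = 67.6250 s).
Entry k is valid iff k * 541/8 <= 300 iff k <= 8 * 300 / 541 = 4.4362
n_valid = floor(4.4362) = 4
(n_stale = 8 - 4 = 4)

4


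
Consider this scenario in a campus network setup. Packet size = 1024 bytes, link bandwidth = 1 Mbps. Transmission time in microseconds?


Given: packet = 1024 bytes, bandwidth = 1 Mbps
Packet in bits = 1024 * 8 = 8192 bits
Bandwidth = 1 * 10^6 = 1000000 bps
Time = 8192 / 1000000 seconds
Time in us = 8192 * 10^6 / 1000000 = 8192

8192


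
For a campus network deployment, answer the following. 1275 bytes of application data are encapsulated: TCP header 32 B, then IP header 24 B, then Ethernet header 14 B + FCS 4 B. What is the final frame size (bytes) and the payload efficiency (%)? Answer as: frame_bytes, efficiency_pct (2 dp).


TCP segment = 1275 + 32 = 1307 B
IP packet = 1307 + 24 = 1331 B
Ethernet frame = 1331 + 14 + 4 = 1349 B
Efficiency = app / frame = 1275 / 1349 = 0.945145 = 94.5145% -> 94.51% (2 dp)

1349, 94.51


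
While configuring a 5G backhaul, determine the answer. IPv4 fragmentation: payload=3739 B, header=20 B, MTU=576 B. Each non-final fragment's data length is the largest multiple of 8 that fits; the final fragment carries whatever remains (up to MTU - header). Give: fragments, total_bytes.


Max data per non-final fragment = floor((MTU - header)/8)*8 = floor((576 - 20)/8)*8 = floor(556/8)*8 = 552 B
Final fragment needs no 8-byte alignment: it can carry up to MTU - header = 556 B
Non-final fragments needed = ceil((payload - 556) / 552) = ceil(3183/552) = ceil(5.7663) = 6
Number of fragments = 6 + 1 = 7
Fragment sizes (data): 6 * 552 B + 427 B (last, 427 <= 556 OK)
Total bytes sent = payload + n_frags * header = 3739 + 7*20 = 3739 + 140 = 3879 B

7, 3879


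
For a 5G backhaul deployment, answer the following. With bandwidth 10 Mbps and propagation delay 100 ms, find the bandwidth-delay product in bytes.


Given: bandwidth = 10 Mbps, delay = 100 ms
BDP in bits = 10 * 10^6 * 100 / 1000
BDP in bits = 1000000
BDP in bytes = 1000000 / 8 = 125000

125000


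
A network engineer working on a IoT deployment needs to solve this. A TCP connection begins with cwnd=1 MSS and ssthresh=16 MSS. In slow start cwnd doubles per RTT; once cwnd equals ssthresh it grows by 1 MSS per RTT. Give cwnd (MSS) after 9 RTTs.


RTT 0: cwnd = 1 MSS (initial)
RTT 1: cwnd = 2 MSS (slow start, doubled)
RTT 2: cwnd = 4 MSS (slow start, doubled)
RTT 3: cwnd = 8 MSS (slow start, doubled)
RTT 4: cwnd = 16 MSS (slow start, doubled)
RTT 5: cwnd = 17 MSS (congestion avoidance, +1)
RTT 6: cwnd = 18 MSS (congestion avoidance, +1)
RTT 7: cwnd = 19 MSS (congestion avoidance, +1)
RTT 8: cwnd = 20 MSS (congestion avoidance, +1)
RTT 9: cwnd = 21 MSS (congestion avoidance, +1)

21


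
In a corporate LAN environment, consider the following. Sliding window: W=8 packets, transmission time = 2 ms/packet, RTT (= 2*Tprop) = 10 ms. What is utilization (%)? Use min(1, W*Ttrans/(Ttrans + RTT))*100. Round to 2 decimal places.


Given: W = 8, Ttrans = 2 ms, RTT = 10 ms (= 2 * Tprop, Tprop = 5 ms)
Cycle time = Ttrans + RTT = 2 + 10 = 12 ms (first packet sent until its ACK returns)
W * Ttrans = 8 * 2 = 16 ms of sending per cycle
W * Ttrans / (Ttrans + RTT) = 16 / 12 = 1.333333
U = min(1, 1.333333) = 1.000000
U% = 100.00%

100.00


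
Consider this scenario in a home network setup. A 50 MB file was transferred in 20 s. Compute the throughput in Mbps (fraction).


Given: file = 50 MB, time = 20 s
File in Mb = 50 * 8 = 400 Mb
Throughput = 400 / 20 Mbps
Throughput = 20 Mbps

20


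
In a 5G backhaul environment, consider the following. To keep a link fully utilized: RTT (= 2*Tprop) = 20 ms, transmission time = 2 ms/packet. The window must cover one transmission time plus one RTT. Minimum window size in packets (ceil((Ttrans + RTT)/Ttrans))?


Given: Ttrans = 2 ms, RTT = 20 ms (= 2 * Tprop, Tprop = 10 ms)
Time until first ACK returns = Ttrans + RTT = 2 + 20 = 22 ms
Need W * Ttrans >= Ttrans + RTT  ->  W >= (Ttrans + RTT) / Ttrans
(Ttrans + RTT) / Ttrans = 22 / 2 = 11
W_min = ceil(11) = 11

11


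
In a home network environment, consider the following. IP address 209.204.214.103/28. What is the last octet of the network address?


Given: IP = 209.204.214.103, prefix = /28
Subnet mask = 255.255.255.240
Last octet of IP: 103
Last octet of mask: 240
Network last octet = 103 AND 240 = 96

96


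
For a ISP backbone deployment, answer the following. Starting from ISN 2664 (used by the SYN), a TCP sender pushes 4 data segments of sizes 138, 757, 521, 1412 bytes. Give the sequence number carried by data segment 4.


The SYN occupies sequence number ISN = 2664, so the first data byte is ISN + 1 = 2665.
SEQ of data segment i = (ISN + 1) + sum of payload sizes of segments 1..i-1.
Segment 1: SEQ = 2665, payload = 138 bytes
Segment 2: SEQ = 2803, payload = 757 bytes
Segment 3: SEQ = 3560, payload = 521 bytes
Segment 4: SEQ = 4081, payload = 1412 bytes
SEQ of segment 4 = 2665 + 138 + 757 + 521 = 4081

4081


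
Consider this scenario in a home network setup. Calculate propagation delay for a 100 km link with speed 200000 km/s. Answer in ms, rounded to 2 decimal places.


Given: distance = 100 km, speed = 200000 km/s
Delay = distance / speed = 100 / 200000 seconds
Delay in ms = 100 * 1000 / 200000
Delay = 0.5000 ms
Rounded to 2 dp = 0.50 ms

0.50


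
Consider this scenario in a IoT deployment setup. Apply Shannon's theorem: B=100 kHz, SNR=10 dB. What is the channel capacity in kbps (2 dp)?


Given: B = 100 kHz, SNR = 10 dB
SNR linear = 10^(10/10) = 10
1 + SNR = 11
log2(11) = 3.4594316186
C = 100 * 1000 * 3.4594316186 = 345943.1619 bps
C = 345.943162 kbps -> 345.94 kbps (2 dp)

345.94


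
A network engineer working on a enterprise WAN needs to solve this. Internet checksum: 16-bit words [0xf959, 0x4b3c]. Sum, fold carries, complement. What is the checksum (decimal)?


Given words: [0xf959, 0x4b3c]
Step 1: Sum all words
Raw sum = 63833 + 19260 = 83093
Step 2: Fold carry: (17557 + 1) = 17558
One's complement = ~17558 & 0xFFFF = 47977

47977


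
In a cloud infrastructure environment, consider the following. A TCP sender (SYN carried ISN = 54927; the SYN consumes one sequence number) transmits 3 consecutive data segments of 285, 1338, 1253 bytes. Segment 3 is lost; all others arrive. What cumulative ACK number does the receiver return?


SYN uses sequence number 54927; first data byte = ISN + 1 = 54928.
Segment 1: SEQ = 54928, len = 285 B, covers [54928, 55212]
Segment 2: SEQ = 55213, len = 1338 B, covers [55213, 56550]
Segment 3: SEQ = 56551, len = 1253 B, covers [56551, 57803] [LOST]
In-order data received: bytes [54928, 56550] (segments 1..2).
Segment 3 missing -> gap begins at byte 56551.
Cumulative ACK = next expected in-order byte = 54928 + 285 + 1338 = 56551

56551


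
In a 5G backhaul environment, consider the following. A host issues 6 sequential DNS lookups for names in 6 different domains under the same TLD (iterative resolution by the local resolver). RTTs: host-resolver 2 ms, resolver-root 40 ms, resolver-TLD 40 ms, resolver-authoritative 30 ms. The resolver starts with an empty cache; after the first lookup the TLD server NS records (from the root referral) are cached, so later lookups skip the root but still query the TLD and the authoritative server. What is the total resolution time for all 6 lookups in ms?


Lookup 1 (cold cache): local + root + TLD + auth = 2 + 40 + 40 + 30 = 112 ms
Lookups 2..6 (TLD NS cached -> skip root; new domain -> still ask TLD and auth): local + TLD + auth = 2 + 40 + 30 = 72 ms each
Remaining 5 lookups: 5 * 72 = 360 ms
Total = 112 + 360 = 472 ms

472


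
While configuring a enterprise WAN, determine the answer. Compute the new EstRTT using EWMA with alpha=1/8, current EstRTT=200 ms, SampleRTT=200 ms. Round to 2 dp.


Given: EstRTT = 200 ms, SampleRTT = 200 ms, alpha = 1/8
New EstRTT = (1 - alpha) * EstRTT + alpha * SampleRTT
(7/8) * 200 = 175
(1/8) * 200 = 25
New EstRTT = 175 + 25 = 200 ms -> 200.00 ms (2 dp)

200.00


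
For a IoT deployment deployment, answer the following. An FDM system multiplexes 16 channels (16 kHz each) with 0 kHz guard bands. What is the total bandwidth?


Given: 16 channels, 16 kHz each, guard = 0 kHz
Channel bandwidth = 16 * 16 = 256 kHz
Guard bands = 15 gaps * 0 kHz = 0 kHz
Total = 256 + 0 = 256 kHz

256


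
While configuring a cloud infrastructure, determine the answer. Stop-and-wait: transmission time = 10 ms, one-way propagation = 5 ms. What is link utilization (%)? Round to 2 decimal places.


Given: Ttrans = 10 ms, Tprop = 5 ms
RTT = 2 * Tprop = 2 * 5 = 10 ms
U = Ttrans / (Ttrans + RTT)
U = 10 / (10 + 10)
U = 10 / 20 = 0.5
U% = 50.00%

50.00


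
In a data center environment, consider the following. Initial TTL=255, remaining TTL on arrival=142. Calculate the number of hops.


Given: initial TTL = 255, received TTL = 142
Hops = initial TTL - received TTL
Hops = 255 - 142 = 113

113


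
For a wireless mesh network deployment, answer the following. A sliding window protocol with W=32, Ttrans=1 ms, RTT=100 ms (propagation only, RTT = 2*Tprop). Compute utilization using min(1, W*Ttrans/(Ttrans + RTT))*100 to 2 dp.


Given: W = 32, Ttrans = 1 ms, RTT = 100 ms (= 2 * Tprop, Tprop = 50 ms)
Cycle time = Ttrans + RTT = 1 + 100 = 101 ms (first packet sent until its ACK returns)
W * Ttrans = 32 * 1 = 32 ms of sending per cycle
W * Ttrans / (Ttrans + RTT) = 32 / 101 = 0.316832
U = min(1, 0.316832) = 0.316832
U% = 31.68%

31.68


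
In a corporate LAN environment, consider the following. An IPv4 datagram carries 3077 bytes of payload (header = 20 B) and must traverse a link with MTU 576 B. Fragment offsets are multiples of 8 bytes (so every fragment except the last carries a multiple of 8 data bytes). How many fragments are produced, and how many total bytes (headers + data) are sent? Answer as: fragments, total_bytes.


Max data per non-final fragment = floor((MTU - header)/8)*8 = floor((576 - 20)/8)*8 = floor(556/8)*8 = 552 B
Final fragment needs no 8-byte alignment: it can carry up to MTU - header = 556 B
Non-final fragments needed = ceil((payload - 556) / 552) = ceil(2521/552) = ceil(4.5670) = 5
Number of fragments = 5 + 1 = 6
Fragment sizes (data): 5 * 552 B + 317 B (last, 317 <= 556 OK)
Total bytes sent = payload + n_frags * header = 3077 + 6*20 = 3077 + 120 = 3197 B

6, 3197


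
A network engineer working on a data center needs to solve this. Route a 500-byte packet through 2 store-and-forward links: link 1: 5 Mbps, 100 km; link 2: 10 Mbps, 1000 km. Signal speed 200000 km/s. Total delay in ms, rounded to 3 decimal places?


Packet = 500 bytes = 4000 bits. Store-and-forward: sum (t_trans + t_prop) per link.
Link 1: t_trans = 4000/(5*10^6) s = 0.8000 ms; t_prop = 100/200000 s = 0.5000 ms; subtotal = 1.3000 ms
Link 2: t_trans = 4000/(10*10^6) s = 0.4000 ms; t_prop = 1000/200000 s = 5.0000 ms; subtotal = 5.4000 ms
End-to-end = 1.3000 + 5.4000 = 6.7000 ms -> 6.700 ms (3 dp)

6.700


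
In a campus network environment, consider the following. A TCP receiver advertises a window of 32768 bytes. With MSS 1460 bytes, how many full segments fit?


Given: RWND = 32768 bytes, MSS = 1460 bytes
Full segments = floor(RWND / MSS)
Full segments = floor(32768 / 1460)
Full segments = floor(22.4438) = 22

22


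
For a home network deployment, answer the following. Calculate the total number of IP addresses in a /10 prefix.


Given: CIDR prefix /10
Host bits = 32 - 10 = 22
Total addresses = 2^22 = 4194304

4194304


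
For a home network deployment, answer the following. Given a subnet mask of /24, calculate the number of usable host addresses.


Given: subnet mask /24
Host bits = 32 - 24 = 8
Total addresses = 2^8 = 256
Usable hosts = 256 - 2 (network + broadcast) = 254

254


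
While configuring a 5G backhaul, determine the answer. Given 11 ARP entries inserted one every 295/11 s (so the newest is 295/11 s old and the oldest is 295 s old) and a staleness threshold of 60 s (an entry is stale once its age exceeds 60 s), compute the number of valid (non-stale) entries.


Ages are k * 295/11 s for k = 1..11 (spacing = 26.8182 s).
Entry k is valid iff k * 295/11 <= 60 iff k <= 11 * 60 / 295 = 2.2373
n_valid = floor(2.2373) = 2
(n_stale = 11 - 2 = 9)

2


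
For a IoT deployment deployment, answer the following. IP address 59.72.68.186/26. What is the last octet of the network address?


Given: IP = 59.72.68.186, prefix = /26
Subnet mask = 255.255.255.192
Last octet of IP: 186
Last octet of mask: 192
Network last octet = 186 AND 192 = 128

128


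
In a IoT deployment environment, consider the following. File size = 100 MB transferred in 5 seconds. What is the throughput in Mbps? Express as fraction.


Given: file = 100 MB, time = 5 s
File in Mb = 100 * 8 = 800 Mb
Throughput = 800 / 5 Mbps
Throughput = 160 Mbps

160


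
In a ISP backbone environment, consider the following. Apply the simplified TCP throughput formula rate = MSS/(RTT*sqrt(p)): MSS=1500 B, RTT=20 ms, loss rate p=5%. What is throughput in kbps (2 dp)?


Given: MSS = 1500 bytes, RTT = 20 ms, loss = 5%
RTT in seconds = 20 / 1000 = 0.02
Loss rate = 5% = 0.05
sqrt(loss) = sqrt(0.05) = 0.223606797750
Throughput (bytes/s) = 1500 / (0.02 * 0.223606797750) = 335410.1966
Throughput (kbps) = 335410.1966 * 8 / 1000 = 2683.281573 -> 2683.28 kbps (2 dp)

2683.28


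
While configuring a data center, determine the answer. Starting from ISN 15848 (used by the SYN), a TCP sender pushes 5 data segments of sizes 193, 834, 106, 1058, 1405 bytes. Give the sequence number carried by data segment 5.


The SYN occupies sequence number ISN = 15848, so the first data byte is ISN + 1 = 15849.
SEQ of data segment i = (ISN + 1) + sum of payload sizes of segments 1..i-1.
Segment 1: SEQ = 15849, payload = 193 bytes
Segment 2: SEQ = 16042, payload = 834 bytes
Segment 3: SEQ = 16876, payload = 106 bytes
Segment 4: SEQ = 16982, payload = 1058 bytes
Segment 5: SEQ = 18040, payload = 1405 bytes
SEQ of segment 5 = 15849 + 193 + 834 + 106 + 1058 = 18040

18040


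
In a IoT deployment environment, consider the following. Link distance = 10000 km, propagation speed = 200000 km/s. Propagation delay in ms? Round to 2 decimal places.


Given: distance = 10000 km, speed = 200000 km/s
Delay = distance / speed = 10000 / 200000 seconds
Delay in ms = 10000 * 1000 / 200000
Delay = 50.0000 ms
Rounded to 2 dp = 50.00 ms

50.00


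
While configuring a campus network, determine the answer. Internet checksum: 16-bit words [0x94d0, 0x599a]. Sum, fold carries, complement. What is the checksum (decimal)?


Given words: [0x94d0, 0x599a]
Step 1: Sum all words
Raw sum = 38096 + 22938 = 61034
One's complement = ~61034 & 0xFFFF = 4501

4501


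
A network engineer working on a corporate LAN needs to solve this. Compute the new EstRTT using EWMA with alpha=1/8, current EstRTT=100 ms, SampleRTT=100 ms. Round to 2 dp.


Given: EstRTT = 100 ms, SampleRTT = 100 ms, alpha = 1/8
New EstRTT = (1 - alpha) * EstRTT + alpha * SampleRTT
(7/8) * 100 = 87.5
(1/8) * 100 = 12.5
New EstRTT = 87.5 + 12.5 = 100 ms -> 100.00 ms (2 dp)

100.00


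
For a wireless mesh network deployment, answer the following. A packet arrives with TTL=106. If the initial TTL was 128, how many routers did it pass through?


Given: initial TTL = 128, received TTL = 106
Hops = initial TTL - received TTL
Hops = 128 - 106 = 22

22


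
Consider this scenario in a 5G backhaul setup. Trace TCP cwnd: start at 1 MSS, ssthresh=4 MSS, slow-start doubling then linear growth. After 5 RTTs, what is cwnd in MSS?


RTT 0: cwnd = 1 MSS (initial)
RTT 1: cwnd = 2 MSS (slow start, doubled)
RTT 2: cwnd = 4 MSS (slow start, doubled)
RTT 3: cwnd = 5 MSS (congestion avoidance, +1)
RTT 4: cwnd = 6 MSS (congestion avoidance, +1)
RTT 5: cwnd = 7 MSS (congestion avoidance, +1)

7


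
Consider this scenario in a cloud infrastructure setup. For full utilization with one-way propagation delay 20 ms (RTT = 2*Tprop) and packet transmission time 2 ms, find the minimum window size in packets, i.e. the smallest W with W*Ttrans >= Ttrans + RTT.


Given: Ttrans = 2 ms, RTT = 40 ms (= 2 * Tprop, Tprop = 20 ms)
Time until first ACK returns = Ttrans + RTT = 2 + 40 = 42 ms
Need W * Ttrans >= Ttrans + RTT  ->  W >= (Ttrans + RTT) / Ttrans
(Ttrans + RTT) / Ttrans = 42 / 2 = 21
W_min = ceil(21) = 21

21


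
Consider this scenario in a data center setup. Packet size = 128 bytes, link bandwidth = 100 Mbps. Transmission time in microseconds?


Given: packet = 128 bytes, bandwidth = 100 Mbps
Packet in bits = 128 * 8 = 1024 bits
Bandwidth = 100 * 10^6 = 100000000 bps
Time = 1024 / 100000000 seconds
Time in us = 1024 * 10^6 / 100000000 = 10.24

10.24


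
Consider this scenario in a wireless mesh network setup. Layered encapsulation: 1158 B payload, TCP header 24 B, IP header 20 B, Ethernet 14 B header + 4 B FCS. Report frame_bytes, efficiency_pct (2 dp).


TCP segment = 1158 + 24 = 1182 B
IP packet = 1182 + 20 = 1202 B
Ethernet frame = 1202 + 14 + 4 = 1220 B
Efficiency = app / frame = 1158 / 1220 = 0.949180 = 94.9180% -> 94.92% (2 dp)

1220, 94.92


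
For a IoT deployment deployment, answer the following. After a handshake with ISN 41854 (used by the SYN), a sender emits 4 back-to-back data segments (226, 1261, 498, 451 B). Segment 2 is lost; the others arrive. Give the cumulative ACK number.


SYN uses sequence number 41854; first data byte = ISN + 1 = 41855.
Segment 1: SEQ = 41855, len = 226 B, covers [41855, 42080]
Segment 2: SEQ = 42081, len = 1261 B, covers [42081, 43341] [LOST]
Segment 3: SEQ = 43342, len = 498 B, covers [43342, 43839]
Segment 4: SEQ = 43840, len = 451 B, covers [43840, 44290]
In-order data received: bytes [41855, 42080] (segments 1..1).
Segment 2 missing -> gap begins at byte 42081; later segments buffered out of order.
Cumulative ACK = next expected in-order byte = 41855 + 226 = 42081

42081


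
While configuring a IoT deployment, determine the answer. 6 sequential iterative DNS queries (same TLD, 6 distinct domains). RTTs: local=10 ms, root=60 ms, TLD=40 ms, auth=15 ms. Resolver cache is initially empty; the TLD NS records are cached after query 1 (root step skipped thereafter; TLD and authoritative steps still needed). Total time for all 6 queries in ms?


Lookup 1 (cold cache): local + root + TLD + auth = 10 + 60 + 40 + 15 = 125 ms
Lookups 2..6 (TLD NS cached -> skip root; new domain -> still ask TLD and auth): local + TLD + auth = 10 + 40 + 15 = 65 ms each
Remaining 5 lookups: 5 * 65 = 325 ms
Total = 125 + 325 = 450 ms

450


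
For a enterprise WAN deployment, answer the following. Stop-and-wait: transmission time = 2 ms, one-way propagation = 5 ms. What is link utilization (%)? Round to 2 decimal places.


Given: Ttrans = 2 ms, Tprop = 5 ms
RTT = 2 * Tprop = 2 * 5 = 10 ms
U = Ttrans / (Ttrans + RTT)
U = 2 / (2 + 10)
U = 2 / 12 = 0.166667
U% = 16.67%

16.67


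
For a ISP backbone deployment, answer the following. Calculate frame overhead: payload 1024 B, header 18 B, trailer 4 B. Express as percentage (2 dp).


Given: payload = 1024 B, header = 18 B, trailer = 4 B
Overhead bytes = header + trailer = 18 + 4 = 22
Total frame = payload + overhead = 1024 + 22 = 1046
Overhead % = 22 / 1046 * 100 = 2.1033% -> 2.10% (2 dp)

2.10


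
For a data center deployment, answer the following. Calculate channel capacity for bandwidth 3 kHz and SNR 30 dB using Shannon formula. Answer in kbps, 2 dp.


Given: B = 3 kHz, SNR = 30 dB
SNR linear = 10^(30/10) = 1000
1 + SNR = 1001
log2(1001) = 9.9672262588
C = 3 * 1000 * 9.9672262588 = 29901.6788 bps
C = 29.901679 kbps -> 29.90 kbps (2 dp)

29.90


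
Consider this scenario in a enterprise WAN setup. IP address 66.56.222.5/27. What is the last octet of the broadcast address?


Given: IP = 66.56.222.5, prefix = /27
Host bits = 32 - 27 = 5
Network last octet = 5 AND mask = 0
Host part size = 2^5 - 1 = 31
Broadcast last octet = 0 OR 31 = 31

31


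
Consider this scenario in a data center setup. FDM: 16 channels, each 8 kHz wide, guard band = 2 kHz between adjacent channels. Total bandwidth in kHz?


Given: 16 channels, 8 kHz each, guard = 2 kHz
Channel bandwidth = 16 * 8 = 128 kHz
Guard bands = 15 gaps * 2 kHz = 30 kHz
Total = 128 + 30 = 158 kHz

158
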